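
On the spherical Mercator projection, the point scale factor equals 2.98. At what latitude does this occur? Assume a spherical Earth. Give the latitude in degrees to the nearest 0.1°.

70.4°

Mercator scale is k = sec φ = 1/cos φ.
1/cos φ = 2.98  ⇒  cos φ = 0.3356  ⇒  φ = arccos(0.3356) ≈ 70.4°.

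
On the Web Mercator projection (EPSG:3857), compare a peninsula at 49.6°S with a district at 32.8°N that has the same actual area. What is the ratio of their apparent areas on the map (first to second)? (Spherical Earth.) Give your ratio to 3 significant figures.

Mercator areal scale is sec²φ.
At 49.6°: sec²(49.6°) = 1/0.6481² = 2.381.
At 32.8°: sec²(32.8°) = 1/0.8406² = 1.415.
Ratio = 2.381/1.415 = cos²(32.8°)/cos²(49.6°) ≈ 1.68.

1.68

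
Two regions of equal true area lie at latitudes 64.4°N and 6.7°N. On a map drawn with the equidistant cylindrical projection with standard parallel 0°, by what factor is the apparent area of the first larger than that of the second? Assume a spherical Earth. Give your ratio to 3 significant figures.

2.30

For the equirectangular projection with φ₀ = 0 (plate carrée), h = 1 along meridians and k = sec φ along parallels.
Areal scale at 64.4°: h·k = 1.000 × 2.314 = 2.314.
Areal scale at 6.7°: h·k = 1.000 × 1.007 = 1.007.
Ratio = 2.314/1.007 ≈ 2.30.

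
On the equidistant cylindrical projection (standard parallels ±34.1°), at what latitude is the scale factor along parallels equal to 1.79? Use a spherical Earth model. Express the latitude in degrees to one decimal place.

62.4°

With standard parallel φ₀ = 34.1°, the equirectangular projection gives x = Rλ cos φ₀, y = Rφ, so h = 1 and k = cos 34.1° / cos φ.
k = cos φ₀ / cos φ = 1.79  ⇒  cos φ = cos 34.1° / 1.79 = 0.4626.
φ = arccos(0.4626) ≈ 62.4°.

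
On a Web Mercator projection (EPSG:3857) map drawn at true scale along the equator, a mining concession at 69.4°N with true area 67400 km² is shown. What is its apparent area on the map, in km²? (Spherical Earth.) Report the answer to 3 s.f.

For Mercator, h = k = sec φ (a conformal cylindrical projection has a single point scale, 1/cos φ).
Areal scale = k² = sec²φ = 1/cos²(69.4°) = 1/0.3518² = 8.078.
Apparent area = 67400 × 8.078 ≈ 544000 km².

544000 km²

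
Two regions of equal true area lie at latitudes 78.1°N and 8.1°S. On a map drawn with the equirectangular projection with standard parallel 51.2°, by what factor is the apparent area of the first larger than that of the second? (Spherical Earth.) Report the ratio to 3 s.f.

4.80

The equidistant cylindrical projection with φ₀ = 51.2° has h = 1 (meridians true) and k = cos φ₀ / cos φ along parallels.
Areal scale at 78.1°: h·k = 1.000 × 3.039 = 3.039.
Areal scale at 8.1°: h·k = 1.000 × 0.6329 = 0.6329.
Ratio = 3.039/0.6329 ≈ 4.80.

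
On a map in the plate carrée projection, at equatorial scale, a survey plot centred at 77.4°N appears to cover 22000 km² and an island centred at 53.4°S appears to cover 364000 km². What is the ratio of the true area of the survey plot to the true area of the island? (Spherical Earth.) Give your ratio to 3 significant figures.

0.0221

Plate carrée has h = 1 and k = sec φ, giving areal scale sec φ; true area = (apparent area) · cos φ.
True area of survey plot: 22000 × cos(77.4°) = 22000 × 0.2181 = 4799 km².
True area of island: 364000 × cos(53.4°) = 364000 × 0.5962 = 217000 km².
Ratio = 4799 / 217000 ≈ 0.0221.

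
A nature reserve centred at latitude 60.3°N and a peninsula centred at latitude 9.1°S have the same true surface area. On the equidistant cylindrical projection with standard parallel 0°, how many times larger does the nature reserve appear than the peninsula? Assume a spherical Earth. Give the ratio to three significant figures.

Plate carrée maps x = Rλ, y = Rφ. The meridian scale is h = 1 and the parallel scale is k = 1/cos φ = sec φ.
Areal scale at 60.3°: h·k = 1.000 × 2.018 = 2.018.
Areal scale at 9.1°: h·k = 1.000 × 1.013 = 1.013.
Ratio = 2.018/1.013 ≈ 1.99.

1.99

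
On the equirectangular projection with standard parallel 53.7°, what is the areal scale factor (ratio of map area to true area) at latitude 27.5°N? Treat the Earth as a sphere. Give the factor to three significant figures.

0.667

The equidistant cylindrical projection with φ₀ = 53.7° has h = 1 (meridians true) and k = cos φ₀ / cos φ along parallels.
Areal scale = h·k = 1 × cos φ₀ / cos φ; at 27.5°, h = 1.000, k = 0.6674, so h·k = 0.6674.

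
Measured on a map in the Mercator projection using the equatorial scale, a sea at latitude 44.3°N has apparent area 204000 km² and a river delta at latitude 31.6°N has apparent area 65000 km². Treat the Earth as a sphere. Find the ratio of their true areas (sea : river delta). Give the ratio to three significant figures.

2.22

Mercator's areal exaggeration is sec²φ; hence true area = (apparent area) · cos²φ.
True area of sea: 204000 × cos²(44.3°) = 204000 × 0.5122 = 104500 km².
True area of river delta: 65000 × cos²(31.6°) = 65000 × 0.7254 = 47150 km².
Ratio = 104500 / 47150 ≈ 2.22.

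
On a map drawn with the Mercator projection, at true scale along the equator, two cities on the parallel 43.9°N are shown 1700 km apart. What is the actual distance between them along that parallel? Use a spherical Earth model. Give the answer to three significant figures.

The Mercator projection is conformal; its linear scale factor is the same in every direction and equals sec φ = 1/cos φ.
Along the parallel at 43.9°, map distances are exaggerated by k = sec 43.9° = 1.388.
True distance = 1700 / 1.388 = 1700 × cos 43.9° ≈ 1220 km.

1220 km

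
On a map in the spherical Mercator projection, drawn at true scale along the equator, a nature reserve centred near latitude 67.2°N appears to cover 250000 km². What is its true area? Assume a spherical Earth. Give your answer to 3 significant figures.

The Mercator projection is conformal; its linear scale factor is the same in every direction and equals sec φ = 1/cos φ.
Areal scale = k² = sec²φ = 1/cos²(67.2°) = 1/0.3875² = 6.659.
True area = apparent / (areal scale) = 250000 / 6.659 ≈ 37500 km².

37500 km²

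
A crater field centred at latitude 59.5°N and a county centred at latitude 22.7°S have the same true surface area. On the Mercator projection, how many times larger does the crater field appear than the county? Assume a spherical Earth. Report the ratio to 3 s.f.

On Mercator, area is exaggerated by sec²φ = 1/cos²φ.
At 59.5°: sec²(59.5°) = 1/0.5075² = 3.882.
At 22.7°: sec²(22.7°) = 1/0.9225² = 1.175.
Ratio = 3.882/1.175 = cos²(22.7°)/cos²(59.5°) ≈ 3.30.

3.30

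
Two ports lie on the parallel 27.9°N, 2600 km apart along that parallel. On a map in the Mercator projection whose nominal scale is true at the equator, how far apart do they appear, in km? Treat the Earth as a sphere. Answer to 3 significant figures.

For Mercator, h = k = sec φ (a conformal cylindrical projection has a single point scale, 1/cos φ).
Along the parallel, k = sec 27.9° = 1/0.8838 = 1.132.
Map distance = 2600 × 1.132 ≈ 2940 km.

2940 km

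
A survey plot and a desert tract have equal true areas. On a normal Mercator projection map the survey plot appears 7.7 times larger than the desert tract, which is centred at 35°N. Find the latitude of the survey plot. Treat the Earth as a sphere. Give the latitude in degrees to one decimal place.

On Mercator, (apparent₁)/(apparent₂) = sec²φ₁ / sec²φ₂ when true areas are equal.
cos²φ₂ / cos²φ₁ = 7.7  ⇒  cos φ₁ = cos 35° / √7.7 = 0.8192/2.775 = 0.2952.
φ₁ = arccos(0.2952) ≈ 72.8°.

72.8°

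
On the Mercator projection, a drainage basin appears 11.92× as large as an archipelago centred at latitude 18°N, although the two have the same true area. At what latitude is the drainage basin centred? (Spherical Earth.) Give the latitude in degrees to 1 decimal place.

For equal true areas on Mercator, apparent areas scale as sec²φ, so the ratio is cos²φ₂ / cos²φ₁.
cos²φ₂ / cos²φ₁ = 11.92  ⇒  cos φ₁ = cos 18° / √11.92 = 0.9511/3.453 = 0.2755.
φ₁ = arccos(0.2755) ≈ 74.0°.

74.0°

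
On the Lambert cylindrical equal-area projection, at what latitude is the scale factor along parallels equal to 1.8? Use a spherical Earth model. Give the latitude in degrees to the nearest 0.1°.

The Lambert cylindrical equal-area projection is the cylindrical equal-area projection with its standard parallel at the equator (φ₀ = 0). For cylindrical equal-area with standard parallel φ₀, h = cos φ / cos φ₀ and k = cos φ₀ / cos φ, so h·k = 1.
k = cos φ₀ / cos φ = 1.8  ⇒  cos φ = cos 0° / 1.8 = 0.5556.
φ = arccos(0.5556) ≈ 56.3°.

56.3°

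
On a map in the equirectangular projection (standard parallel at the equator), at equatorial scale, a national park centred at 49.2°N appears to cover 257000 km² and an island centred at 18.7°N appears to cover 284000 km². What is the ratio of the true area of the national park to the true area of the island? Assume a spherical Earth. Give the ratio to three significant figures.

On the plate carrée, areal scale = h·k = 1 × sec φ, so true area = apparent × cos φ.
True area of national park: 257000 × cos(49.2°) = 257000 × 0.6534 = 167900 km².
True area of island: 284000 × cos(18.7°) = 284000 × 0.9472 = 269000 km².
Ratio = 167900 / 269000 ≈ 0.624.

0.624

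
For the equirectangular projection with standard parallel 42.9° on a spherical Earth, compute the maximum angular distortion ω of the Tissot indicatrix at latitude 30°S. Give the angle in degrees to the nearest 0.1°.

With standard parallel φ₀ = 42.9°, the equirectangular projection gives x = Rλ cos φ₀, y = Rφ, so h = 1 and k = cos 42.9° / cos φ.
At 30°: h = 1.000, k = 0.8459; principal scales a = 1.000, b = 0.8459.
sin(ω/2) = (a − b)/(a + b) = 0.1541/1.846 = 0.08350, so ω = 2 arcsin(0.08350) ≈ 9.6°.

9.6°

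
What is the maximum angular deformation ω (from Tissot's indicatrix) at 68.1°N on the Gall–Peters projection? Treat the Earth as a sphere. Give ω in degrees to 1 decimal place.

The Gall–Peters projection is cylindrical equal-area with φ₀ = 45°. For cylindrical equal-area with standard parallel φ₀, h = cos φ / cos φ₀ and k = cos φ₀ / cos φ, so h·k = 1.
At 68.1°: h = 0.5275, k = 1.896; principal scales a = 1.896, b = 0.5275.
sin(ω/2) = (a − b)/(a + b) = 1.368/2.423 = 0.5647, so ω = 2 arcsin(0.5647) ≈ 68.8°.

68.8°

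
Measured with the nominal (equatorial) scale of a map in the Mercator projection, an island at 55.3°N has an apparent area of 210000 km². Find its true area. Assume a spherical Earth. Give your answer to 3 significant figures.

68100 km²

Mercator is conformal, so the point scale is isotropic: h = k = sec φ = 1/cos φ.
Areal scale = k² = sec²φ = 1/cos²(55.3°) = 1/0.5693² = 3.086.
True area = apparent / (areal scale) = 210000 / 3.086 ≈ 68100 km².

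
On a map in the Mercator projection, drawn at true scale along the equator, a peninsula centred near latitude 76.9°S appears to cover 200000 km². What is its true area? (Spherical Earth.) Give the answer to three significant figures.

10300 km²

For Mercator, h = k = sec φ (a conformal cylindrical projection has a single point scale, 1/cos φ).
Areal scale = k² = sec²φ = 1/cos²(76.9°) = 1/0.2267² = 19.47.
True area = apparent / (areal scale) = 200000 / 19.47 ≈ 10300 km².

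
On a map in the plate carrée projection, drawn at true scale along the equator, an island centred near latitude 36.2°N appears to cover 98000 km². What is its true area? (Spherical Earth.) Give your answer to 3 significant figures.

79100 km²

In the plate carrée (x = Rλ, y = Rφ), meridians are true-scale (h = 1) and parallels are stretched by k = sec φ.
Areal scale = h·k = 1 × sec φ; at 36.2°, h = 1.000, k = 1.239, so h·k = 1.239.
True area = apparent / (areal scale) = 98000 / 1.239 ≈ 79100 km².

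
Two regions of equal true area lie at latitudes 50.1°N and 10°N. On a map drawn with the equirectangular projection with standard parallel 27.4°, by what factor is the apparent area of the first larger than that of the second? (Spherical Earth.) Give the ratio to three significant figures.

1.54

In the equirectangular projection with standard parallel φ₀ = 27.4° (x = Rλ cos φ₀, y = Rφ), meridians are true-scale (h = 1) and the parallel scale is k = cos φ₀ / cos φ.
Areal scale at 50.1°: h·k = 1.000 × 1.384 = 1.384.
Areal scale at 10°: h·k = 1.000 × 0.9015 = 0.9015.
Ratio = 1.384/0.9015 ≈ 1.54.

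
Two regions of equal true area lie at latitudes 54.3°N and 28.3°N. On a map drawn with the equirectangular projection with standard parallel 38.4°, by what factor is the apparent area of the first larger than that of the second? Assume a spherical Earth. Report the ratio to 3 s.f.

With standard parallel φ₀ = 38.4°, the equirectangular projection gives x = Rλ cos φ₀, y = Rφ, so h = 1 and k = cos 38.4° / cos φ.
Areal scale at 54.3°: h·k = 1.000 × 1.343 = 1.343.
Areal scale at 28.3°: h·k = 1.000 × 0.8901 = 0.8901.
Ratio = 1.343/0.8901 ≈ 1.51.

1.51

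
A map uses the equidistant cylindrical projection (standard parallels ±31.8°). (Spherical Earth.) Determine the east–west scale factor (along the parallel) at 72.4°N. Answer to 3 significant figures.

In the equirectangular projection with standard parallel φ₀ = 31.8° (x = Rλ cos φ₀, y = Rφ), meridians are true-scale (h = 1) and the parallel scale is k = cos φ₀ / cos φ.
k = cos 31.8° / cos 72.4° = 0.8499/0.3024 = 2.811.

2.81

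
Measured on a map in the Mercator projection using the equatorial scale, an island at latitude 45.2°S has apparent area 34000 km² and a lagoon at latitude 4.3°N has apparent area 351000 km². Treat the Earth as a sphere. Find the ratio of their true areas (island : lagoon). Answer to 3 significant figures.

0.0484

Mercator's areal exaggeration is sec²φ; hence true area = (apparent area) · cos²φ.
True area of island: 34000 × cos²(45.2°) = 34000 × 0.4965 = 16880 km².
True area of lagoon: 351000 × cos²(4.3°) = 351000 × 0.9944 = 349000 km².
Ratio = 16880 / 349000 ≈ 0.0484.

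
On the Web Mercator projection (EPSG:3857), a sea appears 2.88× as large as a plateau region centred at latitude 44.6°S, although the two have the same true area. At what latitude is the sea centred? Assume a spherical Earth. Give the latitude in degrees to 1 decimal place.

65.2°

Mercator areal scale is sec²φ, so apparent-area ratio = sec²φ₁ / sec²φ₂ = cos²φ₂ / cos²φ₁.
cos²φ₂ / cos²φ₁ = 2.88  ⇒  cos φ₁ = cos 44.6° / √2.88 = 0.7120/1.697 = 0.4196.
φ₁ = arccos(0.4196) ≈ 65.2°.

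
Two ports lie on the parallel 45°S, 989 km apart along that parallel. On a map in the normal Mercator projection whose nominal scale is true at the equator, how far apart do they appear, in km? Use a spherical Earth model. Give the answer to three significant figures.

1400 km

Mercator is conformal, so the point scale is isotropic: h = k = sec φ = 1/cos φ.
Along the parallel, k = sec 45° = 1/0.7071 = 1.414.
Map distance = 989 × 1.414 ≈ 1400 km.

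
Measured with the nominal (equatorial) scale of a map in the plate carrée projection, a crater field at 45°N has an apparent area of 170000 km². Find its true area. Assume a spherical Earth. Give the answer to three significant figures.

120000 km²

For the equirectangular projection with φ₀ = 0 (plate carrée), h = 1 along meridians and k = sec φ along parallels.
Areal scale = h·k = 1 × sec φ; at 45°, h = 1.000, k = 1.414, so h·k = 1.414.
True area = apparent / (areal scale) = 170000 / 1.414 ≈ 120000 km².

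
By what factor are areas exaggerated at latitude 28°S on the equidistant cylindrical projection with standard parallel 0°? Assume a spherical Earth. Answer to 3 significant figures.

1.13

Plate carrée maps x = Rλ, y = Rφ. The meridian scale is h = 1 and the parallel scale is k = 1/cos φ = sec φ.
Areal scale = h·k = 1 × sec φ; at 28°, h = 1.000, k = 1.133, so h·k = 1.133.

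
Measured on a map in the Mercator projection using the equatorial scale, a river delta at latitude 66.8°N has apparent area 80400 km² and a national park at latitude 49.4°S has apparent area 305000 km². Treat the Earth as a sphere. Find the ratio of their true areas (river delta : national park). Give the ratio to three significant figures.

0.0966

Mercator's areal exaggeration is sec²φ; hence true area = (apparent area) · cos²φ.
True area of river delta: 80400 × cos²(66.8°) = 80400 × 0.1552 = 12480 km².
True area of national park: 305000 × cos²(49.4°) = 305000 × 0.4235 = 129200 km².
Ratio = 12480 / 129200 ≈ 0.0966.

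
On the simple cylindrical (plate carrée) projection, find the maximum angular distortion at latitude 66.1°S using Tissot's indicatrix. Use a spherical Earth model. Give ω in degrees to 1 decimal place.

For the equirectangular projection with φ₀ = 0 (plate carrée), h = 1 along meridians and k = sec φ along parallels.
At 66.1°: h = 1.000, k = 2.468; principal scales a = 2.468, b = 1.000.
sin(ω/2) = (a − b)/(a + b) = 1.468/3.468 = 0.4233, so ω = 2 arcsin(0.4233) ≈ 50.1°.

50.1°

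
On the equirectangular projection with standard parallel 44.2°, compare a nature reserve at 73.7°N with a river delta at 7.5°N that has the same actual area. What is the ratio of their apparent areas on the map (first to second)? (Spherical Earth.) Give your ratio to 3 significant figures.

3.53

In the equirectangular projection with standard parallel φ₀ = 44.2° (x = Rλ cos φ₀, y = Rφ), meridians are true-scale (h = 1) and the parallel scale is k = cos φ₀ / cos φ.
Areal scale at 73.7°: h·k = 1.000 × 2.554 = 2.554.
Areal scale at 7.5°: h·k = 1.000 × 0.7231 = 0.7231.
Ratio = 2.554/0.7231 ≈ 3.53.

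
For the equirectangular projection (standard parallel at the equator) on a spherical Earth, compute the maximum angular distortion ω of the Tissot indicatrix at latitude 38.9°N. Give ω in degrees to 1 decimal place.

For the equirectangular projection with φ₀ = 0 (plate carrée), h = 1 along meridians and k = sec φ along parallels.
At 38.9°: h = 1.000, k = 1.285; principal scales a = 1.285, b = 1.000.
sin(ω/2) = (a − b)/(a + b) = 0.2849/2.285 = 0.1247, so ω = 2 arcsin(0.1247) ≈ 14.3°.

14.3°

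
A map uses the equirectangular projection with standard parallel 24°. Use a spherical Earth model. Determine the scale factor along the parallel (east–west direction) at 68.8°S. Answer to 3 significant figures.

In the equirectangular projection with standard parallel φ₀ = 24° (x = Rλ cos φ₀, y = Rφ), meridians are true-scale (h = 1) and the parallel scale is k = cos φ₀ / cos φ.
k = cos 24° / cos 68.8° = 0.9135/0.3616 = 2.526.

2.53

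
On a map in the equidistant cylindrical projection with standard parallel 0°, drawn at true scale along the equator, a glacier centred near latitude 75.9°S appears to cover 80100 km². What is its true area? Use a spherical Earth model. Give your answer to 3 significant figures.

Plate carrée maps x = Rλ, y = Rφ. The meridian scale is h = 1 and the parallel scale is k = 1/cos φ = sec φ.
Areal scale = h·k = 1 × sec φ; at 75.9°, h = 1.000, k = 4.105, so h·k = 4.105.
True area = apparent / (areal scale) = 80100 / 4.105 ≈ 19500 km².

19500 km²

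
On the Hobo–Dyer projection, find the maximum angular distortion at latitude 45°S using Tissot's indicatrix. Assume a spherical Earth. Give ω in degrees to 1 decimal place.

13.2°

Hobo–Dyer is a cylindrical equal-area projection with standard parallels at ±37.5°. Cylindrical equal-area (φ₀ = 37.5°): h = cos φ / cos 37.5° along meridians, k = cos 37.5° / cos φ along parallels; h·k = 1.
At 45°: h = 0.8913, k = 1.122; principal scales a = 1.122, b = 0.8913.
sin(ω/2) = (a − b)/(a + b) = 0.2307/2.013 = 0.1146, so ω = 2 arcsin(0.1146) ≈ 13.2°.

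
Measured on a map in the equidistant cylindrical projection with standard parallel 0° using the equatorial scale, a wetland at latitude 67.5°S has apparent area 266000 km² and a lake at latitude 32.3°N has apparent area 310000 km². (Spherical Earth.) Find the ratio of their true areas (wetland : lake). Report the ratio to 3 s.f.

0.388

Plate carrée has h = 1 and k = sec φ, giving areal scale sec φ; true area = (apparent area) · cos φ.
True area of wetland: 266000 × cos(67.5°) = 266000 × 0.3827 = 101800 km².
True area of lake: 310000 × cos(32.3°) = 310000 × 0.8453 = 262000 km².
Ratio = 101800 / 262000 ≈ 0.388.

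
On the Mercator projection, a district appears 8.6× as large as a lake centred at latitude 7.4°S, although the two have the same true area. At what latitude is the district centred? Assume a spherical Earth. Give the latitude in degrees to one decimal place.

For equal true areas on Mercator, apparent areas scale as sec²φ, so the ratio is cos²φ₂ / cos²φ₁.
cos²φ₂ / cos²φ₁ = 8.6  ⇒  cos φ₁ = cos 7.4° / √8.6 = 0.9917/2.933 = 0.3382.
φ₁ = arccos(0.3382) ≈ 70.2°.

70.2°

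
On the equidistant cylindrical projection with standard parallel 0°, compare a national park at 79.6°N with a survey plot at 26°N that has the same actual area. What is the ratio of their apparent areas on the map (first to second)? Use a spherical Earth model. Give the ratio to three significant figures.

Plate carrée maps x = Rλ, y = Rφ. The meridian scale is h = 1 and the parallel scale is k = 1/cos φ = sec φ.
Areal scale at 79.6°: h·k = 1.000 × 5.540 = 5.540.
Areal scale at 26°: h·k = 1.000 × 1.113 = 1.113.
Ratio = 5.540/1.113 ≈ 4.98.

4.98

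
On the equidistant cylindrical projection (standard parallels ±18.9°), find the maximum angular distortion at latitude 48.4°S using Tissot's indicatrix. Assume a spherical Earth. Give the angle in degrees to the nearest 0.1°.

20.2°

The equidistant cylindrical projection with φ₀ = 18.9° has h = 1 (meridians true) and k = cos φ₀ / cos φ along parallels.
At 48.4°: h = 1.000, k = 1.425; principal scales a = 1.425, b = 1.000.
sin(ω/2) = (a − b)/(a + b) = 0.4250/2.425 = 0.1753, so ω = 2 arcsin(0.1753) ≈ 20.2°.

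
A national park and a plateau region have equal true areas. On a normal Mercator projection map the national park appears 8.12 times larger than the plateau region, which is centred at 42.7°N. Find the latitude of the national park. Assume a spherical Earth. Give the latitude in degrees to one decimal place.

75.1°

For equal true areas on Mercator, apparent areas scale as sec²φ, so the ratio is cos²φ₂ / cos²φ₁.
cos²φ₂ / cos²φ₁ = 8.12  ⇒  cos φ₁ = cos 42.7° / √8.12 = 0.7349/2.850 = 0.2579.
φ₁ = arccos(0.2579) ≈ 75.1°.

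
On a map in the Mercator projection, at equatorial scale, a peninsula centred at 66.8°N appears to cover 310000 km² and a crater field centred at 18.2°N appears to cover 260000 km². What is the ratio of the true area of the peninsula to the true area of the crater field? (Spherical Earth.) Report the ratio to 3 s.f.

Since Mercator area scale is 1/cos²φ, the true area equals the apparent area multiplied by cos²φ.
True area of peninsula: 310000 × cos²(66.8°) = 310000 × 0.1552 = 48110 km².
True area of crater field: 260000 × cos²(18.2°) = 260000 × 0.9024 = 234600 km².
Ratio = 48110 / 234600 ≈ 0.205.

0.205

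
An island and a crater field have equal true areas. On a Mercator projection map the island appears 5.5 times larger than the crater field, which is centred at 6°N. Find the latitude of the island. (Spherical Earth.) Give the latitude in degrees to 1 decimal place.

On Mercator, (apparent₁)/(apparent₂) = sec²φ₁ / sec²φ₂ when true areas are equal.
cos²φ₂ / cos²φ₁ = 5.5  ⇒  cos φ₁ = cos 6° / √5.5 = 0.9945/2.345 = 0.4241.
φ₁ = arccos(0.4241) ≈ 64.9°.

64.9°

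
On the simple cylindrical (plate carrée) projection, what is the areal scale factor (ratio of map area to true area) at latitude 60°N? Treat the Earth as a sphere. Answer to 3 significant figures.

Plate carrée maps x = Rλ, y = Rφ. The meridian scale is h = 1 and the parallel scale is k = 1/cos φ = sec φ.
Areal scale = h·k = 1 × sec φ; at 60°, h = 1.000, k = 2.000, so h·k = 2.000.

2.00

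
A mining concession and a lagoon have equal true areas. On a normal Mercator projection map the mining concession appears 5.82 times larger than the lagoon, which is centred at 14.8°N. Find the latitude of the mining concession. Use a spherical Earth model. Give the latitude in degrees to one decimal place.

66.4°

On Mercator, (apparent₁)/(apparent₂) = sec²φ₁ / sec²φ₂ when true areas are equal.
cos²φ₂ / cos²φ₁ = 5.82  ⇒  cos φ₁ = cos 14.8° / √5.82 = 0.9668/2.412 = 0.4008.
φ₁ = arccos(0.4008) ≈ 66.4°.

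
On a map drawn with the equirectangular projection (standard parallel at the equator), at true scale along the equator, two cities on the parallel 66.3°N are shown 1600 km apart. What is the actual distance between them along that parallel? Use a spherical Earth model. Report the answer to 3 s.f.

643 km

For the equirectangular projection with φ₀ = 0 (plate carrée), h = 1 along meridians and k = sec φ along parallels.
Along the parallel at 66.3°, map distances are exaggerated by k = sec 66.3° = 2.488.
True distance = 1600 / 2.488 = 1600 × cos 66.3° ≈ 643 km.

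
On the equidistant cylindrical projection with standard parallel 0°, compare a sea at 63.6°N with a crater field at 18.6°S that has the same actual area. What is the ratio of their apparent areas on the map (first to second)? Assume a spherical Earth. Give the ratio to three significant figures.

2.13

In the plate carrée (x = Rλ, y = Rφ), meridians are true-scale (h = 1) and parallels are stretched by k = sec φ.
Areal scale at 63.6°: h·k = 1.000 × 2.249 = 2.249.
Areal scale at 18.6°: h·k = 1.000 × 1.055 = 1.055.
Ratio = 2.249/1.055 ≈ 2.13.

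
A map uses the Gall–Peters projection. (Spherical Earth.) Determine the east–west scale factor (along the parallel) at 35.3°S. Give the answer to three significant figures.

0.866

Gall–Peters is a cylindrical equal-area projection with standard parallels at ±45°. Cylindrical equal-area (φ₀ = 45°): h = cos φ / cos 45° along meridians, k = cos 45° / cos φ along parallels; h·k = 1.
k = cos 45° / cos 35.3° = 0.7071/0.8161 = 0.8664.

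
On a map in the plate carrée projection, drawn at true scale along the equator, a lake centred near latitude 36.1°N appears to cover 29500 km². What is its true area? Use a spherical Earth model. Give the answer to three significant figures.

In the plate carrée (x = Rλ, y = Rφ), meridians are true-scale (h = 1) and parallels are stretched by k = sec φ.
Areal scale = h·k = 1 × sec φ; at 36.1°, h = 1.000, k = 1.238, so h·k = 1.238.
True area = apparent / (areal scale) = 29500 / 1.238 ≈ 23800 km².

23800 km²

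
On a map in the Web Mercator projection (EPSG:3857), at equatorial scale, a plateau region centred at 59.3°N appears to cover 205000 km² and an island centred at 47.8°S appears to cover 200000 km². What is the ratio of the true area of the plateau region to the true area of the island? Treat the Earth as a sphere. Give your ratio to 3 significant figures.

0.592

Since Mercator area scale is 1/cos²φ, the true area equals the apparent area multiplied by cos²φ.
True area of plateau region: 205000 × cos²(59.3°) = 205000 × 0.2607 = 53430 km².
True area of island: 200000 × cos²(47.8°) = 200000 × 0.4512 = 90240 km².
Ratio = 53430 / 90240 ≈ 0.592.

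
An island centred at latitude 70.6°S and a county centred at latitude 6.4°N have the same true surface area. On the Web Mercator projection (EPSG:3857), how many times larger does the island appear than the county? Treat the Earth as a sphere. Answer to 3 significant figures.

8.95

Mercator areal scale is sec²φ.
At 70.6°: sec²(70.6°) = 1/0.3322² = 9.064.
At 6.4°: sec²(6.4°) = 1/0.9938² = 1.013.
Ratio = 9.064/1.013 = cos²(6.4°)/cos²(70.6°) ≈ 8.95.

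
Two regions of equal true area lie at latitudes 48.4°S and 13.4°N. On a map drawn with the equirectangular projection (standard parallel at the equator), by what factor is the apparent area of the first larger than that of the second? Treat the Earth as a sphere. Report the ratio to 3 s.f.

For the equirectangular projection with φ₀ = 0 (plate carrée), h = 1 along meridians and k = sec φ along parallels.
Areal scale at 48.4°: h·k = 1.000 × 1.506 = 1.506.
Areal scale at 13.4°: h·k = 1.000 × 1.028 = 1.028.
Ratio = 1.506/1.028 ≈ 1.47.

1.47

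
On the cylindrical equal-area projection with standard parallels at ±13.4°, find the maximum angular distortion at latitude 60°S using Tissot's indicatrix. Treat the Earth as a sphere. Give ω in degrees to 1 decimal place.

Cylindrical equal-area (φ₀ = 13.4°): h = cos φ / cos 13.4° along meridians, k = cos 13.4° / cos φ along parallels; h·k = 1.
At 60°: h = 0.5140, k = 1.946; principal scales a = 1.946, b = 0.5140.
sin(ω/2) = (a − b)/(a + b) = 1.432/2.460 = 0.5820, so ω = 2 arcsin(0.5820) ≈ 71.2°.

71.2°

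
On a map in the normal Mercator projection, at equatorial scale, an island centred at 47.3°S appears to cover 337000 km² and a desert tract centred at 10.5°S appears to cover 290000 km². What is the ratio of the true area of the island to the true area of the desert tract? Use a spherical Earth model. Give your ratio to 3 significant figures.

Mercator's areal exaggeration is sec²φ; hence true area = (apparent area) · cos²φ.
True area of island: 337000 × cos²(47.3°) = 337000 × 0.4599 = 155000 km².
True area of desert tract: 290000 × cos²(10.5°) = 290000 × 0.9668 = 280400 km².
Ratio = 155000 / 280400 ≈ 0.553.

0.553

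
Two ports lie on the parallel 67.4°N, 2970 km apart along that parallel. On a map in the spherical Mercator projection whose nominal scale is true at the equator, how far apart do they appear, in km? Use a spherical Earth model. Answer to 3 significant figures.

7730 km

The Mercator projection is conformal; its linear scale factor is the same in every direction and equals sec φ = 1/cos φ.
Along the parallel, k = sec 67.4° = 1/0.3843 = 2.602.
Map distance = 2970 × 2.602 ≈ 7730 km.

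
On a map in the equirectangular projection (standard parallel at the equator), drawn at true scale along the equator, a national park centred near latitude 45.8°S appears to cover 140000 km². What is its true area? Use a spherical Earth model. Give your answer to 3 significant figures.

97600 km²

For the equirectangular projection with φ₀ = 0 (plate carrée), h = 1 along meridians and k = sec φ along parallels.
Areal scale = h·k = 1 × sec φ; at 45.8°, h = 1.000, k = 1.434, so h·k = 1.434.
True area = apparent / (areal scale) = 140000 / 1.434 ≈ 97600 km².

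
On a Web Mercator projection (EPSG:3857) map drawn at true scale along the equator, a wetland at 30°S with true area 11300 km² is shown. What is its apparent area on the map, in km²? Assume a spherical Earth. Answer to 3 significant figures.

15100 km²

For Mercator, h = k = sec φ (a conformal cylindrical projection has a single point scale, 1/cos φ).
Areal scale = k² = sec²φ = 1/cos²(30°) = 1/0.8660² = 1.333.
Apparent area = 11300 × 1.333 ≈ 15100 km².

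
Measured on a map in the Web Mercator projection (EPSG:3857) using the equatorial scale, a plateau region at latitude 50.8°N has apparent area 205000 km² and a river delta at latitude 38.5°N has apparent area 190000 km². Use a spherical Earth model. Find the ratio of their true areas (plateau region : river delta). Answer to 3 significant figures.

0.704

Since Mercator area scale is 1/cos²φ, the true area equals the apparent area multiplied by cos²φ.
True area of plateau region: 205000 × cos²(50.8°) = 205000 × 0.3995 = 81890 km².
True area of river delta: 190000 × cos²(38.5°) = 190000 × 0.6125 = 116400 km².
Ratio = 81890 / 116400 ≈ 0.704.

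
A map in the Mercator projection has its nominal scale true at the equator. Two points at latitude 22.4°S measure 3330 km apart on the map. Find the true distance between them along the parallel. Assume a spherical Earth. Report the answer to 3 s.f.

The Mercator projection is conformal; its linear scale factor is the same in every direction and equals sec φ = 1/cos φ.
Along the parallel at 22.4°, map distances are exaggerated by k = sec 22.4° = 1.082.
True distance = 3330 / 1.082 = 3330 × cos 22.4° ≈ 3080 km.

3080 km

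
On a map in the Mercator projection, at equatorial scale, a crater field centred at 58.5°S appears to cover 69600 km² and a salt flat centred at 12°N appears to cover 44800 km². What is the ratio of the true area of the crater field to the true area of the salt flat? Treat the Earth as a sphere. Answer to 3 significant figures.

On Mercator the areal scale is sec²φ, so true area = apparent × cos²φ.
True area of crater field: 69600 × cos²(58.5°) = 69600 × 0.2730 = 19000 km².
True area of salt flat: 44800 × cos²(12°) = 44800 × 0.9568 = 42860 km².
Ratio = 19000 / 42860 ≈ 0.443.

0.443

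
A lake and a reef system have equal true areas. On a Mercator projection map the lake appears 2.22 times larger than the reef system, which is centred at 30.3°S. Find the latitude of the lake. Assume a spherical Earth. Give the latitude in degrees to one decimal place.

54.6°

On Mercator, (apparent₁)/(apparent₂) = sec²φ₁ / sec²φ₂ when true areas are equal.
cos²φ₂ / cos²φ₁ = 2.22  ⇒  cos φ₁ = cos 30.3° / √2.22 = 0.8634/1.490 = 0.5795.
φ₁ = arccos(0.5795) ≈ 54.6°.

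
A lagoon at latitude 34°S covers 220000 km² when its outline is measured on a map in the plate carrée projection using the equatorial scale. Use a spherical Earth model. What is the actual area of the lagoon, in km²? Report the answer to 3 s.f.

In the plate carrée (x = Rλ, y = Rφ), meridians are true-scale (h = 1) and parallels are stretched by k = sec φ.
Areal scale = h·k = 1 × sec φ; at 34°, h = 1.000, k = 1.206, so h·k = 1.206.
True area = apparent / (areal scale) = 220000 / 1.206 ≈ 182000 km².

182000 km²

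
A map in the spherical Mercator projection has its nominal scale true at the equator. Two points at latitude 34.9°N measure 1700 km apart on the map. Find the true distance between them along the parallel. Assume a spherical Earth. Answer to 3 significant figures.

1390 km

The Mercator projection is conformal; its linear scale factor is the same in every direction and equals sec φ = 1/cos φ.
Along the parallel at 34.9°, map distances are exaggerated by k = sec 34.9° = 1.219.
True distance = 1700 / 1.219 = 1700 × cos 34.9° ≈ 1390 km.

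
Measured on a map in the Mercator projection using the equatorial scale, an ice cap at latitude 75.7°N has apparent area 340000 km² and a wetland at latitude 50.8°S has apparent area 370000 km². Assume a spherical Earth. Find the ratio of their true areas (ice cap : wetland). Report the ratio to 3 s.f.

Since Mercator area scale is 1/cos²φ, the true area equals the apparent area multiplied by cos²φ.
True area of ice cap: 340000 × cos²(75.7°) = 340000 × 0.06101 = 20740 km².
True area of wetland: 370000 × cos²(50.8°) = 370000 × 0.3995 = 147800 km².
Ratio = 20740 / 147800 ≈ 0.140.

0.140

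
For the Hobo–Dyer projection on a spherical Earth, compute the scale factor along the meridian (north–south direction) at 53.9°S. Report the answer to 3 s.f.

0.743

The Hobo–Dyer projection is cylindrical equal-area with φ₀ = 37.5°. Cylindrical equal-area (φ₀ = 37.5°): h = cos φ / cos 37.5° along meridians, k = cos 37.5° / cos φ along parallels; h·k = 1.
h = cos 53.9° / cos 37.5° = 0.5892/0.7934 = 0.7427.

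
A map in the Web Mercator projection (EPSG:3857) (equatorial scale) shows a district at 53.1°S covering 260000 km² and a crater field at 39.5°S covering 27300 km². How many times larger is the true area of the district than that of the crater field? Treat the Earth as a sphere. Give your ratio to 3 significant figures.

5.77

Since Mercator area scale is 1/cos²φ, the true area equals the apparent area multiplied by cos²φ.
True area of district: 260000 × cos²(53.1°) = 260000 × 0.3605 = 93730 km².
True area of crater field: 27300 × cos²(39.5°) = 27300 × 0.5954 = 16250 km².
Ratio = 93730 / 16250 ≈ 5.77.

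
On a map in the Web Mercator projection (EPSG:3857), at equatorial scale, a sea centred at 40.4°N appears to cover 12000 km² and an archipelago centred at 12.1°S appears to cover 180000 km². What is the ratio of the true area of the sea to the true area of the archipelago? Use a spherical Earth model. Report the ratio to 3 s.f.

Since Mercator area scale is 1/cos²φ, the true area equals the apparent area multiplied by cos²φ.
True area of sea: 12000 × cos²(40.4°) = 12000 × 0.5799 = 6959 km².
True area of archipelago: 180000 × cos²(12.1°) = 180000 × 0.9561 = 172100 km².
Ratio = 6959 / 172100 ≈ 0.0404.

0.0404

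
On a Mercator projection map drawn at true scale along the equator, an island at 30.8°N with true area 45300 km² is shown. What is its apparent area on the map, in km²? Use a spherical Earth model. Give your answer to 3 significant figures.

61400 km²

For Mercator, h = k = sec φ (a conformal cylindrical projection has a single point scale, 1/cos φ).
Areal scale = k² = sec²φ = 1/cos²(30.8°) = 1/0.8590² = 1.355.
Apparent area = 45300 × 1.355 ≈ 61400 km².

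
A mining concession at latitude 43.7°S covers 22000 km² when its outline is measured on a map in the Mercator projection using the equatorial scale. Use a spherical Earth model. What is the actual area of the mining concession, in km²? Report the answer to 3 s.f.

11500 km²

The Mercator projection is conformal; its linear scale factor is the same in every direction and equals sec φ = 1/cos φ.
Areal scale = k² = sec²φ = 1/cos²(43.7°) = 1/0.7230² = 1.913.
True area = apparent / (areal scale) = 22000 / 1.913 ≈ 11500 km².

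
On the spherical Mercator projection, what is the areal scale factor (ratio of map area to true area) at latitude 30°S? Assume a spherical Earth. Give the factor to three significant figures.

The Mercator projection is conformal; its linear scale factor is the same in every direction and equals sec φ = 1/cos φ.
Areal scale = k² = sec²φ = 1/cos²(30°) = 1/0.8660² = 1.333.

1.33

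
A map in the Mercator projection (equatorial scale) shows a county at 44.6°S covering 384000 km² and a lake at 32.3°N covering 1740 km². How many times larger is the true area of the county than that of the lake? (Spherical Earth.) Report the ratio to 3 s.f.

157

On Mercator the areal scale is sec²φ, so true area = apparent × cos²φ.
True area of county: 384000 × cos²(44.6°) = 384000 × 0.5070 = 194700 km².
True area of lake: 1740 × cos²(32.3°) = 1740 × 0.7145 = 1243 km².
Ratio = 194700 / 1243 ≈ 157.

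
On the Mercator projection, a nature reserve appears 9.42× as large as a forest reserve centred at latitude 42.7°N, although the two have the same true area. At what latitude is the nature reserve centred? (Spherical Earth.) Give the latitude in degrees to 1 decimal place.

76.1°

On Mercator, (apparent₁)/(apparent₂) = sec²φ₁ / sec²φ₂ when true areas are equal.
cos²φ₂ / cos²φ₁ = 9.42  ⇒  cos φ₁ = cos 42.7° / √9.42 = 0.7349/3.069 = 0.2394.
φ₁ = arccos(0.2394) ≈ 76.1°.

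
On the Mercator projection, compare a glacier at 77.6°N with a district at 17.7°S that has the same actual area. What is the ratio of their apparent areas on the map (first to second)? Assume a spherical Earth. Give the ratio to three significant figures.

Mercator areal scale is sec²φ.
At 77.6°: sec²(77.6°) = 1/0.2147² = 21.69.
At 17.7°: sec²(17.7°) = 1/0.9527² = 1.102.
Ratio = 21.69/1.102 = cos²(17.7°)/cos²(77.6°) ≈ 19.7.

19.7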